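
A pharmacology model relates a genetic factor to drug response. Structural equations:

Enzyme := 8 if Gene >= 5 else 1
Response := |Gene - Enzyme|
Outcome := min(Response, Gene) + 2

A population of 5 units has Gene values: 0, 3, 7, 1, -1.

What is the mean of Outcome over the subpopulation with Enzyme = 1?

2.25

Observing Enzyme=1 restricts to units where Enzyme's equation naturally yields 1: Gene ∈ {0, 3, 1, -1}. In that subpopulation Outcome = 2, 4, 2, 1, mean 2.25.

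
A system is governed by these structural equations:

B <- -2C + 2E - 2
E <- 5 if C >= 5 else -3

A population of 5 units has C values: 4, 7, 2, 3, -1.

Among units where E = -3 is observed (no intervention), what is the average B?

-12

Observing E=-3 restricts to units where E's equation naturally yields -3: C ∈ {4, 2, 3, -1}. In that subpopulation B = -16, -12, -14, -6, mean -12.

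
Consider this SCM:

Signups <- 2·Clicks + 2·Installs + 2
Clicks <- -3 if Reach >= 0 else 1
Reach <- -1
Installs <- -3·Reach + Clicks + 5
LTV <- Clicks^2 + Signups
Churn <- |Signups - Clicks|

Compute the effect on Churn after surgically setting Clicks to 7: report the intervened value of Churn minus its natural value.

18

do(Clicks=7) replaces the equation Clicks <- -3 if Reach >= 0 else 1 with the constant Clicks = 7.
Installs = -3·Reach + Clicks + 5  [with Reach=-1, Clicks=7]  = 15
Signups = 2·Clicks + 2·Installs + 2  [with Clicks=7, Installs=15]  = 46
Churn = |Signups - Clicks|  [with Signups=46, Clicks=7]  = 39
Without intervention: Clicks = -3 if Reach >= 0 else 1  [with Reach=-1]  = 1; Installs = -3·Reach + Clicks + 5  [with Reach=-1, Clicks=1]  = 9; Signups = 2·Clicks + 2·Installs + 2  [with Clicks=1, Installs=9]  = 22; Churn = |Signups - Clicks|  [with Signups=22, Clicks=1]  = 21.
Change = 39 − 21 = 18.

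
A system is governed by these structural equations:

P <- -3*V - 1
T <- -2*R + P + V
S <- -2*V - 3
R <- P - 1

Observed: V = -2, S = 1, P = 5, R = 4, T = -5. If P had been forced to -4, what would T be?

do(P=-4) replaces the equation P <- -3*V - 1 with the constant P = -4.
R = P - 1  [with P=-4]  = -5
T = -2*R + P + V  [with R=-5, P=-4, V=-2]  = 4

4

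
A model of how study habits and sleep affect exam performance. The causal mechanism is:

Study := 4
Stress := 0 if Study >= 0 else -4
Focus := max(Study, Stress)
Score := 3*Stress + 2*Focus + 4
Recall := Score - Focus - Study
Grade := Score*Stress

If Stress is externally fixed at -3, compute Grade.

-9

Under do(Stress=-3), the mechanism Stress := 0 if Study >= 0 else -4 is discarded; Stress is fixed at -3.
Focus = max(Study, Stress)  [with Study=4, Stress=-3]  = 4
Score = 3*Stress + 2*Focus + 4  [with Stress=-3, Focus=4]  = 3
Grade = Score*Stress  [with Score=3, Stress=-3]  = -9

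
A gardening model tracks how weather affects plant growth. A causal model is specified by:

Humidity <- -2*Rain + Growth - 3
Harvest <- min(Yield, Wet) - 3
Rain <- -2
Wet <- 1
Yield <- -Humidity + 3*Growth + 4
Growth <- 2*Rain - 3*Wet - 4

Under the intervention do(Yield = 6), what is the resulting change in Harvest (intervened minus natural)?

20

The intervention breaks the incoming arrows to Yield: Yield <- -Humidity + 3*Growth + 4 no longer applies, and Yield = 6.
Harvest = min(Yield, Wet) - 3  [with Yield=6, Wet=1]  = -2
Without intervention: Growth = 2*Rain - 3*Wet - 4  [with Rain=-2, Wet=1]  = -11; Humidity = -2*Rain + Growth - 3  [with Rain=-2, Growth=-11]  = -10; Yield = -Humidity + 3*Growth + 4  [with Humidity=-10, Growth=-11]  = -19; Harvest = min(Yield, Wet) - 3  [with Yield=-19, Wet=1]  = -22.
Change = -2 − (-22) = 20.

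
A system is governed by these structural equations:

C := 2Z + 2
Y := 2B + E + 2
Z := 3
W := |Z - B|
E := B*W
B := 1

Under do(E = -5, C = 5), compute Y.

Setting E = -5, C = 5 by intervention discards those variables' equations.
Y = 2B + E + 2  [with B=1, E=-5]  = -1

-1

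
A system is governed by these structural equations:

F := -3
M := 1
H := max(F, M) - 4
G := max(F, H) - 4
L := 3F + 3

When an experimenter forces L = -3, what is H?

do(L=-3) replaces the equation L := 3F + 3 with the constant L = -3.
H is not downstream of the intervention, so its value is determined by the original equations.
H = max(F, M) - 4  [with F=-3, M=1]  = -3

-3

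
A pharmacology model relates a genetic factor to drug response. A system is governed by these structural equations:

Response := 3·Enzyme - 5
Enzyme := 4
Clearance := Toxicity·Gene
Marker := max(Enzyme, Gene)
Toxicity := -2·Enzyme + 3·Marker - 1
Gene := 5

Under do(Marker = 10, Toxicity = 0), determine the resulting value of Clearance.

0

Setting Marker = 10, Toxicity = 0 by intervention discards those variables' equations.
Clearance = Toxicity·Gene  [with Toxicity=0, Gene=5]  = 0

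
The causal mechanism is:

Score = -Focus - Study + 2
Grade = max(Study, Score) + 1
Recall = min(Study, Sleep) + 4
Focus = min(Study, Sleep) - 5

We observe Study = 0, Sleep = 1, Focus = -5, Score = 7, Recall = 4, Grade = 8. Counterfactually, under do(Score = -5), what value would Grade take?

1

Under do(Score=-5), the mechanism Score = -Focus - Study + 2 is discarded; Score is fixed at -5.
Grade = max(Study, Score) + 1  [with Study=0, Score=-5]  = 1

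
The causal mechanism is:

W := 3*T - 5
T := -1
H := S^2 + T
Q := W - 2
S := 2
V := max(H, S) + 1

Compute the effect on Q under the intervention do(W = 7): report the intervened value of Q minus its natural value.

15

do(W=7) replaces the equation W := 3*T - 5 with the constant W = 7.
Q = W - 2  [with W=7]  = 5
Without intervention: W = 3*T - 5  [with T=-1]  = -8; Q = W - 2  [with W=-8]  = -10.
Change = 5 − (-10) = 15.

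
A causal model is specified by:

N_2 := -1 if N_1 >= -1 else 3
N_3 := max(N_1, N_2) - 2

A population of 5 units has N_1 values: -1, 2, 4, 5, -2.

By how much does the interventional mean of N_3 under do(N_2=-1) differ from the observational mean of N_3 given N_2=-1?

-0.7

do(N_2=-1) breaks N_2's dependence on N_1. With N_2=-1 fixed, N_3 across the units is -3, 0, 2, 3, -3, mean -0.2.
Observing N_2=-1 restricts to units where N_2's equation naturally yields -1: N_1 ∈ {-1, 2, 4, 5}. In that subpopulation N_3 = -3, 0, 2, 3, mean 0.5.
Difference = -0.2 − 0.5 = -0.7.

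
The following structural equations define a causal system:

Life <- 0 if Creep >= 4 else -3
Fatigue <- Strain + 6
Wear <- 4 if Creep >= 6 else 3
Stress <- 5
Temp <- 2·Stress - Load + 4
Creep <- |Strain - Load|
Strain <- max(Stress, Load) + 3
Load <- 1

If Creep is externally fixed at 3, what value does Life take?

do(Creep=3) replaces the equation Creep <- |Strain - Load| with the constant Creep = 3.
Life = 0 if Creep >= 4 else -3  [with Creep=3]  = -3

-3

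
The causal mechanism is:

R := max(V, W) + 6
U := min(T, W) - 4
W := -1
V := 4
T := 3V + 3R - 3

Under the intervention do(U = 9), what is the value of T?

39

The intervention breaks the incoming arrows to U: U := min(T, W) - 4 no longer applies, and U = 9.
Since T is not a descendant of the intervened variable, it is unaffected.
R = max(V, W) + 6  [with V=4, W=-1]  = 10
T = 3V + 3R - 3  [with V=4, R=10]  = 39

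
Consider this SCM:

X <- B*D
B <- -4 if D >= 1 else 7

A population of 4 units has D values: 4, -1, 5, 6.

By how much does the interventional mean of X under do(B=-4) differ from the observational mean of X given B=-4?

6

do(B=-4) breaks B's dependence on D. With B=-4 fixed, X across the units is -16, 4, -20, -24, mean -14.
E[X|B=-4] averages over only the 3 units with B=-4 (D = 4, 5, 6): X = -16, -20, -24, mean -20.
Difference = -14 − (-20) = 6.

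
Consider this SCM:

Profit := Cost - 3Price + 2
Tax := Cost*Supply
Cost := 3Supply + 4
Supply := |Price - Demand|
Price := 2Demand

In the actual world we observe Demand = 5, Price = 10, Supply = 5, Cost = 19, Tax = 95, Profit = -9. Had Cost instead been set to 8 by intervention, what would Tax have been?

Intervening sets Cost = 8 and removes its equation (Cost := 3Supply + 4).
Price = 2Demand  [with Demand=5]  = 10
Supply = |Price - Demand|  [with Price=10, Demand=5]  = 5
Tax = Cost*Supply  [with Cost=8, Supply=5]  = 40

40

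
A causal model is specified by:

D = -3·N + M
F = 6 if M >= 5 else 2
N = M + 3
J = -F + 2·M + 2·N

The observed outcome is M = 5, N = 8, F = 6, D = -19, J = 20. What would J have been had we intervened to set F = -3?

do(F=-3) replaces the equation F = 6 if M >= 5 else 2 with the constant F = -3.
N = M + 3  [with M=5]  = 8
J = -F + 2·M + 2·N  [with F=-3, M=5, N=8]  = 29

29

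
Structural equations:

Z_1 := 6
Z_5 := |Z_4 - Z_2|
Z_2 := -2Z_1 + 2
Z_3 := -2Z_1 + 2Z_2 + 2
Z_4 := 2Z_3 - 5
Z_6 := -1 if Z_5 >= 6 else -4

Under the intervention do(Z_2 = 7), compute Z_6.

-4

Under do(Z_2=7), the mechanism Z_2 := -2Z_1 + 2 is discarded; Z_2 is fixed at 7.
Z_3 = -2Z_1 + 2Z_2 + 2  [with Z_1=6, Z_2=7]  = 4
Z_4 = 2Z_3 - 5  [with Z_3=4]  = 3
Z_5 = |Z_4 - Z_2|  [with Z_4=3, Z_2=7]  = 4
Z_6 = -1 if Z_5 >= 6 else -4  [with Z_5=4]  = -4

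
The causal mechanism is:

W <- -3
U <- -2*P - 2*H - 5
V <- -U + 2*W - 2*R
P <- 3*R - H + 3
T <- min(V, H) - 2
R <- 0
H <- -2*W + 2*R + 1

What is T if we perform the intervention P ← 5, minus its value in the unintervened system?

2

The intervention breaks the incoming arrows to P: P <- 3*R - H + 3 no longer applies, and P = 5.
H = -2*W + 2*R + 1  [with W=-3, R=0]  = 7
U = -2*P - 2*H - 5  [with P=5, H=7]  = -29
V = -U + 2*W - 2*R  [with U=-29, W=-3, R=0]  = 23
T = min(V, H) - 2  [with V=23, H=7]  = 5
Without intervention: H = -2*W + 2*R + 1  [with W=-3, R=0]  = 7; P = 3*R - H + 3  [with R=0, H=7]  = -4; U = -2*P - 2*H - 5  [with P=-4, H=7]  = -11; V = -U + 2*W - 2*R  [with U=-11, W=-3, R=0]  = 5; T = min(V, H) - 2  [with V=5, H=7]  = 3.
Change = 5 − 3 = 2.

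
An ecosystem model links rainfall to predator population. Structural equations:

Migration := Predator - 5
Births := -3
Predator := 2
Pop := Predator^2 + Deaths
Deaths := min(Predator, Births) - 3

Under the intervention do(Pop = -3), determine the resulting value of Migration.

-3

The intervention breaks the incoming arrows to Pop: Pop := Predator^2 + Deaths no longer applies, and Pop = -3.
Since Migration is not a descendant of the intervened variable, it is unaffected.
Migration = Predator - 5  [with Predator=2]  = -3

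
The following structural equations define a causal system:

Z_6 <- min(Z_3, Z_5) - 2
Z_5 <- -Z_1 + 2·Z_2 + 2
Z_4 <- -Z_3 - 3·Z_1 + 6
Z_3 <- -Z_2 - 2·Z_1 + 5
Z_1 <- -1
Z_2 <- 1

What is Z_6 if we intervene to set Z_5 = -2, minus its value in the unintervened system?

-7

The intervention breaks the incoming arrows to Z_5: Z_5 <- -Z_1 + 2·Z_2 + 2 no longer applies, and Z_5 = -2.
Z_3 = -Z_2 - 2·Z_1 + 5  [with Z_2=1, Z_1=-1]  = 6
Z_6 = min(Z_3, Z_5) - 2  [with Z_3=6, Z_5=-2]  = -4
Without intervention: Z_3 = -Z_2 - 2·Z_1 + 5  [with Z_2=1, Z_1=-1]  = 6; Z_5 = -Z_1 + 2·Z_2 + 2  [with Z_1=-1, Z_2=1]  = 5; Z_6 = min(Z_3, Z_5) - 2  [with Z_3=6, Z_5=5]  = 3.
Change = -4 − 3 = -7.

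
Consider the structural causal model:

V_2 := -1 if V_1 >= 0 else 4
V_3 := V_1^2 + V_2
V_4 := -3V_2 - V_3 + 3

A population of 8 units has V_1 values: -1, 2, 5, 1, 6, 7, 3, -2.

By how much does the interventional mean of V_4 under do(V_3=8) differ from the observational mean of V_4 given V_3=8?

3.75

Under do(V_3=8), V_3's equation is replaced by V_3=8 for every unit. Per-unit V_4: -17, -2, -2, -2, -2, -2, -2, -17. Mean = -5.75.
Observing V_3=8 restricts to units where V_3's equation naturally yields 8: V_1 ∈ {3, -2}. In that subpopulation V_4 = -2, -17, mean -9.5.
Difference = -5.75 − (-9.5) = 3.75.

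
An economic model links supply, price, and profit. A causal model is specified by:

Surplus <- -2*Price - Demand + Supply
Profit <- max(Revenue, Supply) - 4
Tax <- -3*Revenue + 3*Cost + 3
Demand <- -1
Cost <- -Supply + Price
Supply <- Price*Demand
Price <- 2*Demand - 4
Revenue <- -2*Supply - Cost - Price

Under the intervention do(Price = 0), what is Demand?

Under do(Price=0), the mechanism Price <- 2*Demand - 4 is discarded; Price is fixed at 0.
Demand is not downstream of the intervention, so its value is determined by the original equations.

-1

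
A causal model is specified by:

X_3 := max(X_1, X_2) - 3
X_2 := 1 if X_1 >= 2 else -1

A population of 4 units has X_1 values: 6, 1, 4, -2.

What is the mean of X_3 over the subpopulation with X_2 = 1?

Observing X_2=1 restricts to units where X_2's equation naturally yields 1: X_1 ∈ {6, 4}. In that subpopulation X_3 = 3, 1, mean 2.

2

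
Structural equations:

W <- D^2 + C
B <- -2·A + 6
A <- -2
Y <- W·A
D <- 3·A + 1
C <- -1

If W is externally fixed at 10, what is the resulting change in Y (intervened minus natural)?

Under do(W=10), the mechanism W <- D^2 + C is discarded; W is fixed at 10.
Y = W·A  [with W=10, A=-2]  = -20
Without intervention: D = 3·A + 1  [with A=-2]  = -5; W = D^2 + C  [with D=-5, C=-1]  = 24; Y = W·A  [with W=24, A=-2]  = -48.
Change = -20 − (-48) = 28.

28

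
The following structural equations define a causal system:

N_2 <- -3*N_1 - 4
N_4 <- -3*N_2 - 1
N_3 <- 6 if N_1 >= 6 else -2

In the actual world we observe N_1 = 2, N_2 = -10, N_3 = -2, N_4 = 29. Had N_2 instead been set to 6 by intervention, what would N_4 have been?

Under do(N_2=6), the mechanism N_2 <- -3*N_1 - 4 is discarded; N_2 is fixed at 6.
N_4 = -3*N_2 - 1  [with N_2=6]  = -19

-19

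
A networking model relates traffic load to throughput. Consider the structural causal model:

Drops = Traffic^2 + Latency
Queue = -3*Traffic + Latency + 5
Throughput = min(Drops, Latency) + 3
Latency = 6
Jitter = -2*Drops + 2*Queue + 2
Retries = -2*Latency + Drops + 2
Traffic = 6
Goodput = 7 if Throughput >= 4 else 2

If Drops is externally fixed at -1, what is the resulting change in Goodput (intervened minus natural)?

-5

do(Drops=-1) replaces the equation Drops = Traffic^2 + Latency with the constant Drops = -1.
Throughput = min(Drops, Latency) + 3  [with Drops=-1, Latency=6]  = 2
Goodput = 7 if Throughput >= 4 else 2  [with Throughput=2]  = 2
Without intervention: Drops = Traffic^2 + Latency  [with Traffic=6, Latency=6]  = 42; Throughput = min(Drops, Latency) + 3  [with Drops=42, Latency=6]  = 9; Goodput = 7 if Throughput >= 4 else 2  [with Throughput=9]  = 7.
Change = 2 − 7 = -5.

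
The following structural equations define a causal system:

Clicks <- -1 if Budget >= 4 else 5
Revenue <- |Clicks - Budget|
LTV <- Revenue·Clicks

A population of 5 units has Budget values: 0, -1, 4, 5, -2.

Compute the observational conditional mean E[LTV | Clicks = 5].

Conditioning on Clicks=5 selects the 3 unit(s) with Budget ∈ {0, -1, -2}. Their LTV values: 25, 30, 35. Mean = 30.

30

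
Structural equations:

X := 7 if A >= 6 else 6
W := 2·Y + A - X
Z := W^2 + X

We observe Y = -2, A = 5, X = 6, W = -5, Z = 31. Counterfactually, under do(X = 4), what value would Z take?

13

do(X=4) replaces the equation X := 7 if A >= 6 else 6 with the constant X = 4.
W = 2·Y + A - X  [with Y=-2, A=5, X=4]  = -3
Z = W^2 + X  [with W=-3, X=4]  = 13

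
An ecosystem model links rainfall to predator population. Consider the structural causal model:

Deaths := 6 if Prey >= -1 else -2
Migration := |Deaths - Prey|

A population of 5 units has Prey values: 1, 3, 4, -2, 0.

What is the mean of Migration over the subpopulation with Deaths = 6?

4

Observing Deaths=6 restricts to units where Deaths's equation naturally yields 6: Prey ∈ {1, 3, 4, 0}. In that subpopulation Migration = 5, 3, 2, 6, mean 4.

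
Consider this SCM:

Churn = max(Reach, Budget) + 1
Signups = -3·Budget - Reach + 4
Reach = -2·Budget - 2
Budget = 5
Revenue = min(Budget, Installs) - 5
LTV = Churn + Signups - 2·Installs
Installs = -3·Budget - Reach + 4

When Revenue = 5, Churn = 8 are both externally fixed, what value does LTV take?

Setting Revenue = 5, Churn = 8 by intervention discards those variables' equations.
Reach = -2·Budget - 2  [with Budget=5]  = -12
Installs = -3·Budget - Reach + 4  [with Budget=5, Reach=-12]  = 1
Signups = -3·Budget - Reach + 4  [with Budget=5, Reach=-12]  = 1
LTV = Churn + Signups - 2·Installs  [with Churn=8, Signups=1, Installs=1]  = 7

7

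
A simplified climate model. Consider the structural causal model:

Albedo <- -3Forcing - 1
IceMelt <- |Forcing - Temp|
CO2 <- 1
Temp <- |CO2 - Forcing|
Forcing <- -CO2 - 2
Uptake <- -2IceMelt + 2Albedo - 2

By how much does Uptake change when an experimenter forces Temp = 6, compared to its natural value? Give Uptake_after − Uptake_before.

The intervention breaks the incoming arrows to Temp: Temp <- |CO2 - Forcing| no longer applies, and Temp = 6.
Forcing = -CO2 - 2  [with CO2=1]  = -3
IceMelt = |Forcing - Temp|  [with Forcing=-3, Temp=6]  = 9
Albedo = -3Forcing - 1  [with Forcing=-3]  = 8
Uptake = -2IceMelt + 2Albedo - 2  [with IceMelt=9, Albedo=8]  = -4
Without intervention: Forcing = -CO2 - 2  [with CO2=1]  = -3; Temp = |CO2 - Forcing|  [with CO2=1, Forcing=-3]  = 4; IceMelt = |Forcing - Temp|  [with Forcing=-3, Temp=4]  = 7; Albedo = -3Forcing - 1  [with Forcing=-3]  = 8; Uptake = -2IceMelt + 2Albedo - 2  [with IceMelt=7, Albedo=8]  = 0.
Change = -4 − 0 = -4.

-4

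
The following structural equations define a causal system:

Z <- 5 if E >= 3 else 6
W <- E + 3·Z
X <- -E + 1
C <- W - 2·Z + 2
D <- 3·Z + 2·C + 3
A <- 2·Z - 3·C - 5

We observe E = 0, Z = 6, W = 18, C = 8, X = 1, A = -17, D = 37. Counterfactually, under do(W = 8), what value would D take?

The intervention breaks the incoming arrows to W: W <- E + 3·Z no longer applies, and W = 8.
Z = 5 if E >= 3 else 6  [with E=0]  = 6
C = W - 2·Z + 2  [with W=8, Z=6]  = -2
D = 3·Z + 2·C + 3  [with Z=6, C=-2]  = 17

17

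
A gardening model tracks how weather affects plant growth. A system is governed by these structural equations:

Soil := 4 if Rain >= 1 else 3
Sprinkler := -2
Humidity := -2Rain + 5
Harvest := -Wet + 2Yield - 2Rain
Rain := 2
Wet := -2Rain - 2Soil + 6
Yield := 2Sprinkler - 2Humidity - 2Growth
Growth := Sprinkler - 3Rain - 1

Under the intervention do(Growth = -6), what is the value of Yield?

6

Under do(Growth=-6), the mechanism Growth := Sprinkler - 3Rain - 1 is discarded; Growth is fixed at -6.
Humidity = -2Rain + 5  [with Rain=2]  = 1
Yield = 2Sprinkler - 2Humidity - 2Growth  [with Sprinkler=-2, Humidity=1, Growth=-6]  = 6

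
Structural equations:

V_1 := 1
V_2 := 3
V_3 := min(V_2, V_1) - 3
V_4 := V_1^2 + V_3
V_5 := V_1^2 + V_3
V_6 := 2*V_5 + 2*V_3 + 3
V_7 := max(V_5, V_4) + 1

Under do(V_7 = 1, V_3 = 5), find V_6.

25

Setting V_7 = 1, V_3 = 5 by intervention discards those variables' equations.
V_5 = V_1^2 + V_3  [with V_1=1, V_3=5]  = 6
V_6 = 2*V_5 + 2*V_3 + 3  [with V_5=6, V_3=5]  = 25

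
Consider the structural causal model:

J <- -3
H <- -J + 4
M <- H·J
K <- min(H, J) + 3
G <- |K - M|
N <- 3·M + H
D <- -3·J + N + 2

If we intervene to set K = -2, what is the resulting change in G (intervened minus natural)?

Intervening sets K = -2 and removes its equation (K <- min(H, J) + 3).
H = -J + 4  [with J=-3]  = 7
M = H·J  [with H=7, J=-3]  = -21
G = |K - M|  [with K=-2, M=-21]  = 19
Without intervention: H = -J + 4  [with J=-3]  = 7; M = H·J  [with H=7, J=-3]  = -21; K = min(H, J) + 3  [with H=7, J=-3]  = 0; G = |K - M|  [with K=0, M=-21]  = 21.
Change = 19 − 21 = -2.

-2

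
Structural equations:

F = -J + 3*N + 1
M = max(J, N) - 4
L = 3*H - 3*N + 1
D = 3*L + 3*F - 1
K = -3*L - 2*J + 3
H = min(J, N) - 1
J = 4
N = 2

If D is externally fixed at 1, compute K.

1

The intervention breaks the incoming arrows to D: D = 3*L + 3*F - 1 no longer applies, and D = 1.
K is not downstream of the intervention, so its value is determined by the original equations.
H = min(J, N) - 1  [with J=4, N=2]  = 1
L = 3*H - 3*N + 1  [with H=1, N=2]  = -2
K = -3*L - 2*J + 3  [with L=-2, J=4]  = 1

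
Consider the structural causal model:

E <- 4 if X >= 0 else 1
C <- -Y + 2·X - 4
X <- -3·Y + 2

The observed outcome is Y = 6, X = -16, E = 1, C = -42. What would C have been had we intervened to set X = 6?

2

Under do(X=6), the mechanism X <- -3·Y + 2 is discarded; X is fixed at 6.
C = -Y + 2·X - 4  [with Y=6, X=6]  = 2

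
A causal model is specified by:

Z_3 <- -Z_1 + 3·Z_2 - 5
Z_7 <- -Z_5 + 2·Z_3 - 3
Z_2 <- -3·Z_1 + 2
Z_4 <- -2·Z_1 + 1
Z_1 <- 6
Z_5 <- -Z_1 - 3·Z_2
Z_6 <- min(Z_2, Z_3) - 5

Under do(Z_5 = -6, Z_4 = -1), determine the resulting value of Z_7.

-115

Setting Z_5 = -6, Z_4 = -1 by intervention discards those variables' equations.
Z_2 = -3·Z_1 + 2  [with Z_1=6]  = -16
Z_3 = -Z_1 + 3·Z_2 - 5  [with Z_1=6, Z_2=-16]  = -59
Z_7 = -Z_5 + 2·Z_3 - 3  [with Z_5=-6, Z_3=-59]  = -115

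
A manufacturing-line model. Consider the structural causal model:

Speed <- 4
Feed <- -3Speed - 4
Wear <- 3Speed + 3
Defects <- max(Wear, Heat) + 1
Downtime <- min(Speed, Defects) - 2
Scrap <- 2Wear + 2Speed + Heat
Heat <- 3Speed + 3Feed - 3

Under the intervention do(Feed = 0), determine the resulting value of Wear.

15

Under do(Feed=0), the mechanism Feed <- -3Speed - 4 is discarded; Feed is fixed at 0.
Since Wear is not a descendant of the intervened variable, it is unaffected.
Wear = 3Speed + 3  [with Speed=4]  = 15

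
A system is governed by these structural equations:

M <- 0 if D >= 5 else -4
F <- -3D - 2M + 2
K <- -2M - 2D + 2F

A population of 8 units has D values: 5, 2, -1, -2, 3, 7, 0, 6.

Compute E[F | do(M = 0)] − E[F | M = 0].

The intervention sets M=0 in all 8 units regardless of D. Recomputing F per unit gives -13, -4, 5, 8, -7, -19, 2, -16; average -5.5.
E[F|M=0] averages over only the 3 units with M=0 (D = 5, 7, 6): F = -13, -19, -16, mean -16.
Difference = -5.5 − (-16) = 10.5.

10.5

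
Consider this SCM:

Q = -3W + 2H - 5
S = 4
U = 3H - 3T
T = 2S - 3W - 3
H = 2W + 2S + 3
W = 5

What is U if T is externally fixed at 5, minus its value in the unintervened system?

-45

The intervention breaks the incoming arrows to T: T = 2S - 3W - 3 no longer applies, and T = 5.
H = 2W + 2S + 3  [with W=5, S=4]  = 21
U = 3H - 3T  [with H=21, T=5]  = 48
Without intervention: T = 2S - 3W - 3  [with S=4, W=5]  = -10; H = 2W + 2S + 3  [with W=5, S=4]  = 21; U = 3H - 3T  [with H=21, T=-10]  = 93.
Change = 48 − 93 = -45.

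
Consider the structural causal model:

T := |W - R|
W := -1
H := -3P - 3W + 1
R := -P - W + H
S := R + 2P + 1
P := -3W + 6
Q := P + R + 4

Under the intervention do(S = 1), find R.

-31

Under do(S=1), the mechanism S := R + 2P + 1 is discarded; S is fixed at 1.
Since R is not a descendant of the intervened variable, it is unaffected.
P = -3W + 6  [with W=-1]  = 9
H = -3P - 3W + 1  [with P=9, W=-1]  = -23
R = -P - W + H  [with P=9, W=-1, H=-23]  = -31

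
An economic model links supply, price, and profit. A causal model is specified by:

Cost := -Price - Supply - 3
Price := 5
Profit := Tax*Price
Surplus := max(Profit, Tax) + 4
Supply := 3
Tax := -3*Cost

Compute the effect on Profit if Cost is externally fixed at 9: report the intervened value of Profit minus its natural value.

-300

do(Cost=9) replaces the equation Cost := -Price - Supply - 3 with the constant Cost = 9.
Tax = -3*Cost  [with Cost=9]  = -27
Profit = Tax*Price  [with Tax=-27, Price=5]  = -135
Without intervention: Cost = -Price - Supply - 3  [with Price=5, Supply=3]  = -11; Tax = -3*Cost  [with Cost=-11]  = 33; Profit = Tax*Price  [with Tax=33, Price=5]  = 165.
Change = -135 − 165 = -300.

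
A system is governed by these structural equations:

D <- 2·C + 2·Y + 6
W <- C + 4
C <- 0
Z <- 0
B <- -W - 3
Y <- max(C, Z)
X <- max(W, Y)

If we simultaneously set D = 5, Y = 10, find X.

10

Setting D = 5, Y = 10 by intervention discards those variables' equations.
W = C + 4  [with C=0]  = 4
X = max(W, Y)  [with W=4, Y=10]  = 10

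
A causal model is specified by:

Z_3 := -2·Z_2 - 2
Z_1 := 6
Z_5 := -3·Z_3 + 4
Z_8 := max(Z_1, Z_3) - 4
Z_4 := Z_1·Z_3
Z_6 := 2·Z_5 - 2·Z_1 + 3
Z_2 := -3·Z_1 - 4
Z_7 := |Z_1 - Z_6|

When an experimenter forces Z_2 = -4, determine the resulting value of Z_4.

Under do(Z_2=-4), the mechanism Z_2 := -3·Z_1 - 4 is discarded; Z_2 is fixed at -4.
Z_3 = -2·Z_2 - 2  [with Z_2=-4]  = 6
Z_4 = Z_1·Z_3  [with Z_1=6, Z_3=6]  = 36

36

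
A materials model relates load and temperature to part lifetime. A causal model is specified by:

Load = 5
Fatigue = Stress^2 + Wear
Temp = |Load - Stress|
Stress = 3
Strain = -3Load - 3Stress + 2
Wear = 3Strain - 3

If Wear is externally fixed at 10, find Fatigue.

The intervention breaks the incoming arrows to Wear: Wear = 3Strain - 3 no longer applies, and Wear = 10.
Fatigue = Stress^2 + Wear  [with Stress=3, Wear=10]  = 19

19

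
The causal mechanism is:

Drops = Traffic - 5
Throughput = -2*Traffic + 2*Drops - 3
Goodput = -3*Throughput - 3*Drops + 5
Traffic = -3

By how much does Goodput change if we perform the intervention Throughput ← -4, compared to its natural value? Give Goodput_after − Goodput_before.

The intervention breaks the incoming arrows to Throughput: Throughput = -2*Traffic + 2*Drops - 3 no longer applies, and Throughput = -4.
Drops = Traffic - 5  [with Traffic=-3]  = -8
Goodput = -3*Throughput - 3*Drops + 5  [with Throughput=-4, Drops=-8]  = 41
Without intervention: Drops = Traffic - 5  [with Traffic=-3]  = -8; Throughput = -2*Traffic + 2*Drops - 3  [with Traffic=-3, Drops=-8]  = -13; Goodput = -3*Throughput - 3*Drops + 5  [with Throughput=-13, Drops=-8]  = 68.
Change = 41 − 68 = -27.

-27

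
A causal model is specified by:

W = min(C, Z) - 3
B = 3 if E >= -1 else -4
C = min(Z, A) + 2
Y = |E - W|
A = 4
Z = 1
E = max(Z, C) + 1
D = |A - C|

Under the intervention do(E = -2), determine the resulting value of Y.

0

do(E=-2) replaces the equation E = max(Z, C) + 1 with the constant E = -2.
C = min(Z, A) + 2  [with Z=1, A=4]  = 3
W = min(C, Z) - 3  [with C=3, Z=1]  = -2
Y = |E - W|  [with E=-2, W=-2]  = 0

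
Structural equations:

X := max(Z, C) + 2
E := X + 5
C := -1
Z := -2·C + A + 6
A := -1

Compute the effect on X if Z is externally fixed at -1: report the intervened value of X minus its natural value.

The intervention breaks the incoming arrows to Z: Z := -2·C + A + 6 no longer applies, and Z = -1.
X = max(Z, C) + 2  [with Z=-1, C=-1]  = 1
Without intervention: Z = -2·C + A + 6  [with C=-1, A=-1]  = 7; X = max(Z, C) + 2  [with Z=7, C=-1]  = 9.
Change = 1 − 9 = -8.

-8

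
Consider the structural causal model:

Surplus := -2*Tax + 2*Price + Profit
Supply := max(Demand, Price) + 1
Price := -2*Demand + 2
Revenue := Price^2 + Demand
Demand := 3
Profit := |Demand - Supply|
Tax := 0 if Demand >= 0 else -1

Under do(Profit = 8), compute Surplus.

0

Intervening sets Profit = 8 and removes its equation (Profit := |Demand - Supply|).
Price = -2*Demand + 2  [with Demand=3]  = -4
Tax = 0 if Demand >= 0 else -1  [with Demand=3]  = 0
Surplus = -2*Tax + 2*Price + Profit  [with Tax=0, Price=-4, Profit=8]  = 0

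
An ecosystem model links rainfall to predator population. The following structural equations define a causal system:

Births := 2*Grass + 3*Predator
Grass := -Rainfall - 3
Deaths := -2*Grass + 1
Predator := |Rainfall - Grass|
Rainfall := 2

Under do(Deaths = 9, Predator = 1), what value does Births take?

Under do(Deaths = 9, Predator = 1), each intervened variable's structural equation is replaced by its fixed value.
Grass = -Rainfall - 3  [with Rainfall=2]  = -5
Births = 2*Grass + 3*Predator  [with Grass=-5, Predator=1]  = -7

-7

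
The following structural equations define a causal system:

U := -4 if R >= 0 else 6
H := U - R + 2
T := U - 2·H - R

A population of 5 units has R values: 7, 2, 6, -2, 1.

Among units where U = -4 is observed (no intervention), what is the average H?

Observing U=-4 restricts to units where U's equation naturally yields -4: R ∈ {7, 2, 6, 1}. In that subpopulation H = -9, -4, -8, -3, mean -6.

-6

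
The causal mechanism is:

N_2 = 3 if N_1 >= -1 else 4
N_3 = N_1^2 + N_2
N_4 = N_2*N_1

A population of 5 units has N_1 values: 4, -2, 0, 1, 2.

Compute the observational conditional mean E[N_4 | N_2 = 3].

5.25

Conditioning on N_2=3 selects the 4 unit(s) with N_1 ∈ {4, 0, 1, 2}. Their N_4 values: 12, 0, 3, 6. Mean = 5.25.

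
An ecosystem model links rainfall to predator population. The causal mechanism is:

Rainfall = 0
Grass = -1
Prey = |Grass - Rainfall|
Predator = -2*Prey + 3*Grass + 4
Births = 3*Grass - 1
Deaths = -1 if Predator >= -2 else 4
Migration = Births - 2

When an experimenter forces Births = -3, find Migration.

-5

Under do(Births=-3), the mechanism Births = 3*Grass - 1 is discarded; Births is fixed at -3.
Migration = Births - 2  [with Births=-3]  = -5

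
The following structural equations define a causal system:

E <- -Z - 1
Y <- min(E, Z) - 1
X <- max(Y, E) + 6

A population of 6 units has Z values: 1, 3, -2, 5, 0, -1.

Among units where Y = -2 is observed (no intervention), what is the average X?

Observing Y=-2 restricts to units where Y's equation naturally yields -2: Z ∈ {0, -1}. In that subpopulation X = 5, 6, mean 5.5.

5.5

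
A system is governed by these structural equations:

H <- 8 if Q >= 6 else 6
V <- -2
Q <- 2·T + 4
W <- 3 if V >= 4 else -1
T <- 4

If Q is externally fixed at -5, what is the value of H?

6

Intervening sets Q = -5 and removes its equation (Q <- 2·T + 4).
H = 8 if Q >= 6 else 6  [with Q=-5]  = 6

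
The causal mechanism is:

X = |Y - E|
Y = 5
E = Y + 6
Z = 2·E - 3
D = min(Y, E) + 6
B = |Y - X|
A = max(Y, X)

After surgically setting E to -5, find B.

Under do(E=-5), the mechanism E = Y + 6 is discarded; E is fixed at -5.
X = |Y - E|  [with Y=5, E=-5]  = 10
B = |Y - X|  [with Y=5, X=10]  = 5

5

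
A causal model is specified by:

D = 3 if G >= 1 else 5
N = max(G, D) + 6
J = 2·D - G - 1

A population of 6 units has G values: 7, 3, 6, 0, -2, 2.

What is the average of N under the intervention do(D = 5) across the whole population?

11.5

Every unit gets D=5 under the intervention. N values become 13, 11, 12, 11, 11, 11; E[N|do(D=5)] = 11.5.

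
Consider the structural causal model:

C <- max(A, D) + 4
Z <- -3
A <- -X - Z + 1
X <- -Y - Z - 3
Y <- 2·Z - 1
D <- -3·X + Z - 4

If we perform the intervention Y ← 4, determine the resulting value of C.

12

Under do(Y=4), the mechanism Y <- 2·Z - 1 is discarded; Y is fixed at 4.
X = -Y - Z - 3  [with Y=4, Z=-3]  = -4
A = -X - Z + 1  [with X=-4, Z=-3]  = 8
D = -3·X + Z - 4  [with X=-4, Z=-3]  = 5
C = max(A, D) + 4  [with A=8, D=5]  = 12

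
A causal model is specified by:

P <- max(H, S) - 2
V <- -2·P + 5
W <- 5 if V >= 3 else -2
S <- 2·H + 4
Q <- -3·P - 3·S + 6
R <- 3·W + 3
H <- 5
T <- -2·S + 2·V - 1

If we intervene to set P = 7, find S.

Under do(P=7), the mechanism P <- max(H, S) - 2 is discarded; P is fixed at 7.
Since S is not a descendant of the intervened variable, it is unaffected.
S = 2·H + 4  [with H=5]  = 14

14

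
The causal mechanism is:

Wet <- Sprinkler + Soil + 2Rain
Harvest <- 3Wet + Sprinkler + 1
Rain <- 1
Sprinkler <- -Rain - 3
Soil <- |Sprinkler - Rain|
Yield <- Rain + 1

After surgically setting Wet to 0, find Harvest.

Under do(Wet=0), the mechanism Wet <- Sprinkler + Soil + 2Rain is discarded; Wet is fixed at 0.
Sprinkler = -Rain - 3  [with Rain=1]  = -4
Harvest = 3Wet + Sprinkler + 1  [with Wet=0, Sprinkler=-4]  = -3

-3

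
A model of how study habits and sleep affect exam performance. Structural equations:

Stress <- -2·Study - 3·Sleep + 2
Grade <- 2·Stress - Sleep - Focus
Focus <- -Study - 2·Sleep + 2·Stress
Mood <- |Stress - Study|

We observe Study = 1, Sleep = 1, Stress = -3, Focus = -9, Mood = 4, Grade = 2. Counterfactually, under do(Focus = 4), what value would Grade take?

-11

Under do(Focus=4), the mechanism Focus <- -Study - 2·Sleep + 2·Stress is discarded; Focus is fixed at 4.
Stress = -2·Study - 3·Sleep + 2  [with Study=1, Sleep=1]  = -3
Grade = 2·Stress - Sleep - Focus  [with Stress=-3, Sleep=1, Focus=4]  = -11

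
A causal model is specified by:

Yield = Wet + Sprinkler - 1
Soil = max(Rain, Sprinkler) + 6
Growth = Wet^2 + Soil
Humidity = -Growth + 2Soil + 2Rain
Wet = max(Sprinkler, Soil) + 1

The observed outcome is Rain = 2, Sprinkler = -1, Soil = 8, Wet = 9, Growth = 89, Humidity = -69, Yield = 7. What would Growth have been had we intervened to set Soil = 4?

29

do(Soil=4) replaces the equation Soil = max(Rain, Sprinkler) + 6 with the constant Soil = 4.
Wet = max(Sprinkler, Soil) + 1  [with Sprinkler=-1, Soil=4]  = 5
Growth = Wet^2 + Soil  [with Wet=5, Soil=4]  = 29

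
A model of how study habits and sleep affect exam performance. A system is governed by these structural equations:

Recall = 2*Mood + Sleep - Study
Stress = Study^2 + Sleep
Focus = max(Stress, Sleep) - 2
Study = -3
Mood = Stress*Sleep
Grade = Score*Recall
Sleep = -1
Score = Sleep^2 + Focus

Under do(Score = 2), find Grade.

do(Score=2) replaces the equation Score = Sleep^2 + Focus with the constant Score = 2.
Stress = Study^2 + Sleep  [with Study=-3, Sleep=-1]  = 8
Mood = Stress*Sleep  [with Stress=8, Sleep=-1]  = -8
Recall = 2*Mood + Sleep - Study  [with Mood=-8, Sleep=-1, Study=-3]  = -14
Grade = Score*Recall  [with Score=2, Recall=-14]  = -28

-28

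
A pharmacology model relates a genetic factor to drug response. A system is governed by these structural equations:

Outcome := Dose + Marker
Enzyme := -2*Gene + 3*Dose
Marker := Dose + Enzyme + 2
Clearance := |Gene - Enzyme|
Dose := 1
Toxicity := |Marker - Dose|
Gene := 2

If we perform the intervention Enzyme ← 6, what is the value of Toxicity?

do(Enzyme=6) replaces the equation Enzyme := -2*Gene + 3*Dose with the constant Enzyme = 6.
Marker = Dose + Enzyme + 2  [with Dose=1, Enzyme=6]  = 9
Toxicity = |Marker - Dose|  [with Marker=9, Dose=1]  = 8

8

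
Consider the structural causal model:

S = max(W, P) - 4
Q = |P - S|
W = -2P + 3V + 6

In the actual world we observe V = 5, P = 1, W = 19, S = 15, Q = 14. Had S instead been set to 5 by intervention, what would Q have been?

4

Intervening sets S = 5 and removes its equation (S = max(W, P) - 4).
Q = |P - S|  [with P=1, S=5]  = 4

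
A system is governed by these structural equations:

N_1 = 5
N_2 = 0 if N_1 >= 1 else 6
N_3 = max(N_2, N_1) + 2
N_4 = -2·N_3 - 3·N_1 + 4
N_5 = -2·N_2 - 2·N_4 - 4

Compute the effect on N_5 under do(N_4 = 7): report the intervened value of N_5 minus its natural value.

Intervening sets N_4 = 7 and removes its equation (N_4 = -2·N_3 - 3·N_1 + 4).
N_2 = 0 if N_1 >= 1 else 6  [with N_1=5]  = 0
N_5 = -2·N_2 - 2·N_4 - 4  [with N_2=0, N_4=7]  = -18
Without intervention: N_2 = 0 if N_1 >= 1 else 6  [with N_1=5]  = 0; N_3 = max(N_2, N_1) + 2  [with N_2=0, N_1=5]  = 7; N_4 = -2·N_3 - 3·N_1 + 4  [with N_3=7, N_1=5]  = -25; N_5 = -2·N_2 - 2·N_4 - 4  [with N_2=0, N_4=-25]  = 46.
Change = -18 − 46 = -64.

-64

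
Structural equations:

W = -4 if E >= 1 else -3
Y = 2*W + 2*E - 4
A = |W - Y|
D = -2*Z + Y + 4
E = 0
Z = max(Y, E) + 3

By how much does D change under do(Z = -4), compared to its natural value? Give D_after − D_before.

14

Intervening sets Z = -4 and removes its equation (Z = max(Y, E) + 3).
W = -4 if E >= 1 else -3  [with E=0]  = -3
Y = 2*W + 2*E - 4  [with W=-3, E=0]  = -10
D = -2*Z + Y + 4  [with Z=-4, Y=-10]  = 2
Without intervention: W = -4 if E >= 1 else -3  [with E=0]  = -3; Y = 2*W + 2*E - 4  [with W=-3, E=0]  = -10; Z = max(Y, E) + 3  [with Y=-10, E=0]  = 3; D = -2*Z + Y + 4  [with Z=3, Y=-10]  = -12.
Change = 2 − (-12) = 14.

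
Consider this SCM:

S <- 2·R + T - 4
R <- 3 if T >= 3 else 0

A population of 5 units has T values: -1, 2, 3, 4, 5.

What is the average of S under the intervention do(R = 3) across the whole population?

4.6

do(R=3) breaks R's dependence on T. With R=3 fixed, S across the units is 1, 4, 5, 6, 7, mean 4.6.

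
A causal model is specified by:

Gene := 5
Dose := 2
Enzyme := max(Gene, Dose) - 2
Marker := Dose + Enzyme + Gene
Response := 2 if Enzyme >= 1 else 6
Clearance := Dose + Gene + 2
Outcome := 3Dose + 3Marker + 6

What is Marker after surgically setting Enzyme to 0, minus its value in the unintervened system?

-3

The intervention breaks the incoming arrows to Enzyme: Enzyme := max(Gene, Dose) - 2 no longer applies, and Enzyme = 0.
Marker = Dose + Enzyme + Gene  [with Dose=2, Enzyme=0, Gene=5]  = 7
Without intervention: Enzyme = max(Gene, Dose) - 2  [with Gene=5, Dose=2]  = 3; Marker = Dose + Enzyme + Gene  [with Dose=2, Enzyme=3, Gene=5]  = 10.
Change = 7 − 10 = -3.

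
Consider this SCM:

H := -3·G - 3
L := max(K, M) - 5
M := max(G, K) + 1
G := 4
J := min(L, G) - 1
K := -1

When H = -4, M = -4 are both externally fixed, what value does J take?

-7

Under do(H = -4, M = -4), each intervened variable's structural equation is replaced by its fixed value.
L = max(K, M) - 5  [with K=-1, M=-4]  = -6
J = min(L, G) - 1  [with L=-6, G=4]  = -7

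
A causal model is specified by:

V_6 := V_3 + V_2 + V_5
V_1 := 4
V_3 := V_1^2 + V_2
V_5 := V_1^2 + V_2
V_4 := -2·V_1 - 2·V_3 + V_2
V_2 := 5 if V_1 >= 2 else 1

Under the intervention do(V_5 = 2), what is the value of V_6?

The intervention breaks the incoming arrows to V_5: V_5 := V_1^2 + V_2 no longer applies, and V_5 = 2.
V_2 = 5 if V_1 >= 2 else 1  [with V_1=4]  = 5
V_3 = V_1^2 + V_2  [with V_1=4, V_2=5]  = 21
V_6 = V_3 + V_2 + V_5  [with V_3=21, V_2=5, V_5=2]  = 28

28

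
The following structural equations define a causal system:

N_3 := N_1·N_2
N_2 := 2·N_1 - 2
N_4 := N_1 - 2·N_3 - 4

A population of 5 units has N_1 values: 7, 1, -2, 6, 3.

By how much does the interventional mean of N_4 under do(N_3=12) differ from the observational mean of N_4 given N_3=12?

2.5

The intervention sets N_3=12 in all 5 units regardless of N_1. Recomputing N_4 per unit gives -21, -27, -30, -22, -25; average -25.
E[N_4|N_3=12] averages over only the 2 units with N_3=12 (N_1 = -2, 3): N_4 = -30, -25, mean -27.5.
Difference = -25 − (-27.5) = 2.5.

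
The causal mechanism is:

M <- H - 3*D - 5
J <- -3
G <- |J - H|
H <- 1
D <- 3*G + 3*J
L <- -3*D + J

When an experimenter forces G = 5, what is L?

-21

The intervention breaks the incoming arrows to G: G <- |J - H| no longer applies, and G = 5.
D = 3*G + 3*J  [with G=5, J=-3]  = 6
L = -3*D + J  [with D=6, J=-3]  = -21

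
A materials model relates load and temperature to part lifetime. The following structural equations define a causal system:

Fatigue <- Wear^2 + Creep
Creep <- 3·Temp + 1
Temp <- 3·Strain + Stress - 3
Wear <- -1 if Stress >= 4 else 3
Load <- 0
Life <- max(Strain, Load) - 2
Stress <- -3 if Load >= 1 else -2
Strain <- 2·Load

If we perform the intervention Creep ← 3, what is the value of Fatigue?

Under do(Creep=3), the mechanism Creep <- 3·Temp + 1 is discarded; Creep is fixed at 3.
Stress = -3 if Load >= 1 else -2  [with Load=0]  = -2
Wear = -1 if Stress >= 4 else 3  [with Stress=-2]  = 3
Fatigue = Wear^2 + Creep  [with Wear=3, Creep=3]  = 12

12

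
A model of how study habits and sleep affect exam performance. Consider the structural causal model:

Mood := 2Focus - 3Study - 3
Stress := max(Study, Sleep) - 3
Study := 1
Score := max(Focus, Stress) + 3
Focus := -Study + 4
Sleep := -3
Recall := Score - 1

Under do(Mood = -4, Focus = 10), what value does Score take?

Setting Mood = -4, Focus = 10 by intervention discards those variables' equations.
Stress = max(Study, Sleep) - 3  [with Study=1, Sleep=-3]  = -2
Score = max(Focus, Stress) + 3  [with Focus=10, Stress=-2]  = 13

13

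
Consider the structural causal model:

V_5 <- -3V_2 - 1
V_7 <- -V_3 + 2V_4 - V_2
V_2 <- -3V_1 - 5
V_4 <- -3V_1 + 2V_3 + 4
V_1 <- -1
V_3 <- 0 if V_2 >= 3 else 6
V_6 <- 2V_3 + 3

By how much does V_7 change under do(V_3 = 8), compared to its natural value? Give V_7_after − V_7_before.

The intervention breaks the incoming arrows to V_3: V_3 <- 0 if V_2 >= 3 else 6 no longer applies, and V_3 = 8.
V_2 = -3V_1 - 5  [with V_1=-1]  = -2
V_4 = -3V_1 + 2V_3 + 4  [with V_1=-1, V_3=8]  = 23
V_7 = -V_3 + 2V_4 - V_2  [with V_3=8, V_4=23, V_2=-2]  = 40
Without intervention: V_2 = -3V_1 - 5  [with V_1=-1]  = -2; V_3 = 0 if V_2 >= 3 else 6  [with V_2=-2]  = 6; V_4 = -3V_1 + 2V_3 + 4  [with V_1=-1, V_3=6]  = 19; V_7 = -V_3 + 2V_4 - V_2  [with V_3=6, V_4=19, V_2=-2]  = 34.
Change = 40 − 34 = 6.

6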